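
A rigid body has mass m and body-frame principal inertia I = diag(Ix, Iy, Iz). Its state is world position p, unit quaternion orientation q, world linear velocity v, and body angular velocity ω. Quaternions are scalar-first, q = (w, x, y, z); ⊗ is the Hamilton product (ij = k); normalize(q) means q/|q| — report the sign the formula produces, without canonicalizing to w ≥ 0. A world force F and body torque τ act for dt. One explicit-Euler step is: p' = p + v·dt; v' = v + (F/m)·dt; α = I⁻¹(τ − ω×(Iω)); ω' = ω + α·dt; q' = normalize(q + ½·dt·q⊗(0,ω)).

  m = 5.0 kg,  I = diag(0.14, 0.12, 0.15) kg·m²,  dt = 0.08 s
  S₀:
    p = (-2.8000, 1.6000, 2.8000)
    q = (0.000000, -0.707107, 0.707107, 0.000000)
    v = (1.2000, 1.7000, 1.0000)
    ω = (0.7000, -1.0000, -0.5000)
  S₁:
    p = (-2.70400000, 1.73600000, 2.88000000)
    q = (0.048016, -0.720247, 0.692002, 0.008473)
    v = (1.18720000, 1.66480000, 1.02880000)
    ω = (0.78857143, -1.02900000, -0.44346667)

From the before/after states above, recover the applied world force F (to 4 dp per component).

F = (-0.8000, -2.2000, 1.8000)

Δv = v₁−v₀ = (-0.01280000, -0.03520000, 0.02880000)
F = m·Δv/dt = (-0.8000, -2.2000, 1.8000)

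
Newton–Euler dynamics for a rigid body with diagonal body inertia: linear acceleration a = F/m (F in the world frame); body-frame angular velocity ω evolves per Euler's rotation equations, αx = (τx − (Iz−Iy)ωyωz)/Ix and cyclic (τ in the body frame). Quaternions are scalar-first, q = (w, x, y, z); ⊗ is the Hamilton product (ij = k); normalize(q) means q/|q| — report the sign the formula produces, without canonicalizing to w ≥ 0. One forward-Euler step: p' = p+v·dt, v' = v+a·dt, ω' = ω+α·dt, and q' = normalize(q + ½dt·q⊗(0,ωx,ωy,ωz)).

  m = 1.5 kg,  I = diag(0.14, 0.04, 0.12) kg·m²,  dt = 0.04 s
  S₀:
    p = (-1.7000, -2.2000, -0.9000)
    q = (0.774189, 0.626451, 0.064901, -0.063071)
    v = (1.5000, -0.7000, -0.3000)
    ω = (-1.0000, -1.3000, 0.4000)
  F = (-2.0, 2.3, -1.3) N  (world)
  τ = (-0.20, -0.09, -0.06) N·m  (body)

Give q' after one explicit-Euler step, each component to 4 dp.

q' = (0.7885, 0.6095, 0.0410, -0.0718)

2q̇ = q⊗(0,ω) = (0.7360507, -0.8302209, -1.1939551, -0.4398097)
q' = normalize(q + ½dt·q⊗(0,ω)) = (0.7885, 0.6095, 0.0410, -0.0718)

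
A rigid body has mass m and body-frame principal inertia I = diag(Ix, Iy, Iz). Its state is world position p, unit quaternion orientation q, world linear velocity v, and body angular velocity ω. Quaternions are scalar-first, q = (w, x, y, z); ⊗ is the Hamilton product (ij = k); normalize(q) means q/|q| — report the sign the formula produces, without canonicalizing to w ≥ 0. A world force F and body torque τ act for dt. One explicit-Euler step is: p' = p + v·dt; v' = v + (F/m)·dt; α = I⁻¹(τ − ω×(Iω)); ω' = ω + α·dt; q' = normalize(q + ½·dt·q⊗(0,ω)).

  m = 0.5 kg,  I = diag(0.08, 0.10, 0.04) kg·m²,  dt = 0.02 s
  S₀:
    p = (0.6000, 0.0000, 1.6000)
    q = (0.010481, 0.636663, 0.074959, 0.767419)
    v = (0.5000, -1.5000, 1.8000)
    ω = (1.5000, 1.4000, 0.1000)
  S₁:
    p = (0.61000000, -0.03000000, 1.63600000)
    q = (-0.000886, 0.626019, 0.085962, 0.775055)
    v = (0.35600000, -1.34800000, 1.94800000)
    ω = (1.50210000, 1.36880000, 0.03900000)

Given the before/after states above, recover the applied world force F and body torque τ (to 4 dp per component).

Δv = v₁−v₀ = (-0.14400000, 0.15200000, 0.14800000)
m·(v₁−v₀)/dt = (-3.6000, 3.8000, 3.7000)
Δω = ω₁−ω₀ = (0.00210000, -0.03120000, -0.06100000)
precession coupling = (-0.0084, 0.0060, 0.0420)
τ = I·(Δω/dt) + ω₀×(Iω₀) = (0.0000, -0.1500, -0.0800)

F = (-3.6000, 3.8000, 3.7000)
τ = (0.0000, -0.1500, -0.0800)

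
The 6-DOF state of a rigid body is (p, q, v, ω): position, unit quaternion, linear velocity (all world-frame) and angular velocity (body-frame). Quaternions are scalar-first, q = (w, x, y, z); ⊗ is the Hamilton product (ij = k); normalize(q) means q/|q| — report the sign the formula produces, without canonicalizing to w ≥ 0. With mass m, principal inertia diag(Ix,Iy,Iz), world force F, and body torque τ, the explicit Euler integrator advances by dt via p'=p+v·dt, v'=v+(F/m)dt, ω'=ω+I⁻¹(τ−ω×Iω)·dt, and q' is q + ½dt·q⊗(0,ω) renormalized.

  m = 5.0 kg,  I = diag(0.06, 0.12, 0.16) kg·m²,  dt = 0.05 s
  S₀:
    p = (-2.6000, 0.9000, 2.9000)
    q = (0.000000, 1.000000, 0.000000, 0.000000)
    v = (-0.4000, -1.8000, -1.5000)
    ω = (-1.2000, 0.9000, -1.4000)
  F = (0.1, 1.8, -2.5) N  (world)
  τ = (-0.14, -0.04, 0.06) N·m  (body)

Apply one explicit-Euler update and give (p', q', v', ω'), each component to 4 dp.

a = F/m = (0.0200, 0.3600, -0.5000)
p + v·dt = (-2.6200, 0.8100, 2.8250)
v' = v + a·dt = (-0.3990, -1.7820, -1.5250)
gyro term ω×Iω = (-0.0504, -0.1680, -0.0648)
α = I⁻¹(τ − ω×Iω) = (-1.4933, 1.0667, 0.7800)
ω' = ω + α·dt = (-1.2747, 0.9533, -1.3610)
Hamilton product q⊗(0,ω) = (1.2000000, 0.0000000, 1.4000000, 0.9000000)
q' = normalize(q + ½dt·q⊗(0,ω)) = (0.0300, 0.9987, 0.0350, 0.0225)

p' = (-2.6200, 0.8100, 2.8250)
q' = (0.0300, 0.9987, 0.0350, 0.0225)
v' = (-0.3990, -1.7820, -1.5250)
ω' = (-1.2747, 0.9533, -1.3610)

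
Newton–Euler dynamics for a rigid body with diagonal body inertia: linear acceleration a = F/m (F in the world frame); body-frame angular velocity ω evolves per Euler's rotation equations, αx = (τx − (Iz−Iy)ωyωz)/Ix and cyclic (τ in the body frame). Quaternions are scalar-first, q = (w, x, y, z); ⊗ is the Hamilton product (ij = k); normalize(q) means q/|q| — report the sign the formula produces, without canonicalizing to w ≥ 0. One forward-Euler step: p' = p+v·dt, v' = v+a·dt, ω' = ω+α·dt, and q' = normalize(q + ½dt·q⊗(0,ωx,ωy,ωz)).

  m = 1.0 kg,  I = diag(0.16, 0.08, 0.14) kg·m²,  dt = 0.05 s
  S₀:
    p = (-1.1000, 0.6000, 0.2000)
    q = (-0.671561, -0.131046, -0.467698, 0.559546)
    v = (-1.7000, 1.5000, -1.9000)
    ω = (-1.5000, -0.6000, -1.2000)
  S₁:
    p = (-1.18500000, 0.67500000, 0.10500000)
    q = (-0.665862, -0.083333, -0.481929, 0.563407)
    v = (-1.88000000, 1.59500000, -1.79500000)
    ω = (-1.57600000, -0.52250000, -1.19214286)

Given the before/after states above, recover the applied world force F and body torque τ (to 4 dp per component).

Δv = v₁−v₀ = (-0.18000000, 0.09500000, 0.10500000)
F = m·Δv/dt = (-3.6000, 1.9000, 2.1000)
ω₁ − ω₀ = (-0.07600000, 0.07750000, 0.00785714)
ω₀×(Iω₀) = (0.0432, 0.0360, -0.0720)
τ = I·(Δω/dt) + ω₀×(Iω₀) = (-0.2000, 0.1600, -0.0500)

F = (-3.6000, 1.9000, 2.1000)
τ = (-0.2000, 0.1600, -0.0500)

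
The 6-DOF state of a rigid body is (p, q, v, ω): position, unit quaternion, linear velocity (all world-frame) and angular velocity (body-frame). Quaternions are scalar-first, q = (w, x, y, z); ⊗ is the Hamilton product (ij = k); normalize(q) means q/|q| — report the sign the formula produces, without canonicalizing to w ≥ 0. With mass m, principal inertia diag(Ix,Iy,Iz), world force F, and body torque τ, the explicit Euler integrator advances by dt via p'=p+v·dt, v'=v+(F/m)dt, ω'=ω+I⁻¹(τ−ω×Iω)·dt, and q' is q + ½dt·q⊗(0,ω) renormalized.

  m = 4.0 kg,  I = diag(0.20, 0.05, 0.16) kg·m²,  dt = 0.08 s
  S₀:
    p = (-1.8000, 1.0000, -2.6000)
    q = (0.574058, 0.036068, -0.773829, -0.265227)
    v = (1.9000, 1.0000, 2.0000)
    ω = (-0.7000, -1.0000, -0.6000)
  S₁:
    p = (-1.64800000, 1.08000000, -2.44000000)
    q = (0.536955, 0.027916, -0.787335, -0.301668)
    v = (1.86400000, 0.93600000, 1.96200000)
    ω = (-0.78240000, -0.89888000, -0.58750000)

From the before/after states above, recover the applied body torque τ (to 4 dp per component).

Δω = ω₁−ω₀ = (-0.08240000, 0.10112000, 0.01250000)
gyro term ω₀×Iω₀ = (0.0660, 0.0168, -0.1050)
I·α + gyro = (-0.1400, 0.0800, -0.0800)

τ = (-0.1400, 0.0800, -0.0800)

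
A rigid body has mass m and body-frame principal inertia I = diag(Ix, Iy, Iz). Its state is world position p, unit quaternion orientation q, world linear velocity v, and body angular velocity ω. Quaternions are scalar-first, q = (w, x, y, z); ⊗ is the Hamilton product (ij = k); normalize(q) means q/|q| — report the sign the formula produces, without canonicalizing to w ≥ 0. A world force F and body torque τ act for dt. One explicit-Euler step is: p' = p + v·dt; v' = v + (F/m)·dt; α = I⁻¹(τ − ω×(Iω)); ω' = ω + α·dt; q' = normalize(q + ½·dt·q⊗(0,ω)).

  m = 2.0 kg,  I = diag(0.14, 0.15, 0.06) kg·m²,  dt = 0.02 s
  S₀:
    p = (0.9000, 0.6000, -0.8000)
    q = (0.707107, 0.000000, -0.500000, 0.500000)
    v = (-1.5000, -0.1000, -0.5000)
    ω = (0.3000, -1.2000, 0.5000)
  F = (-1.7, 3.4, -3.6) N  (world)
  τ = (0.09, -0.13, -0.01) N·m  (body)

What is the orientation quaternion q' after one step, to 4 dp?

q' = (0.6985, 0.0056, -0.5069, 0.5050)

Hamilton product q⊗(0,ω) = (-0.8500000, 0.5621321, -0.6985284, 0.5035535)
q + ½dt·q⊗(0,ω), renormalized = (0.6985, 0.0056, -0.5069, 0.5050)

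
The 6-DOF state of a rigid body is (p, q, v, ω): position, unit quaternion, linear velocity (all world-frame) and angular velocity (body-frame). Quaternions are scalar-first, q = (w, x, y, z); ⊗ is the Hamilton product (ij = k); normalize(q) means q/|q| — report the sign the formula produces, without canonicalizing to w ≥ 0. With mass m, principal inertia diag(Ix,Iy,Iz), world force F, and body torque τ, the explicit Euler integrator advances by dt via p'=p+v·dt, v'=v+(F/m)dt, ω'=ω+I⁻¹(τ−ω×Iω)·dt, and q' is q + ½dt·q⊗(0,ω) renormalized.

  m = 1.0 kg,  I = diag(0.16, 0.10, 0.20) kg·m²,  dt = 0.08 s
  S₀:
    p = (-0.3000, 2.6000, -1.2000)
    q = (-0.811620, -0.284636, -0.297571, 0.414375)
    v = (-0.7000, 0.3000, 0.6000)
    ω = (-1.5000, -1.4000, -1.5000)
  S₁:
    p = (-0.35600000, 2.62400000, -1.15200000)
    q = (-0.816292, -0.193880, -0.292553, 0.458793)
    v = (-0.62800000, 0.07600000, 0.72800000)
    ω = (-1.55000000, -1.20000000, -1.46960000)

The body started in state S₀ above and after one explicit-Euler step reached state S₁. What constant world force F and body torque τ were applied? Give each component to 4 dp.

F = (0.9000, -2.8000, 1.6000)
τ = (0.1100, 0.1600, -0.0500)

rate change Δω = (-0.05000000, 0.20000000, 0.03040000)
I·α + gyro = (0.1100, 0.1600, -0.0500)
v₁ − v₀ = (0.07200000, -0.22400000, 0.12800000)
m·(v₁−v₀)/dt = (0.9000, -2.8000, 1.6000)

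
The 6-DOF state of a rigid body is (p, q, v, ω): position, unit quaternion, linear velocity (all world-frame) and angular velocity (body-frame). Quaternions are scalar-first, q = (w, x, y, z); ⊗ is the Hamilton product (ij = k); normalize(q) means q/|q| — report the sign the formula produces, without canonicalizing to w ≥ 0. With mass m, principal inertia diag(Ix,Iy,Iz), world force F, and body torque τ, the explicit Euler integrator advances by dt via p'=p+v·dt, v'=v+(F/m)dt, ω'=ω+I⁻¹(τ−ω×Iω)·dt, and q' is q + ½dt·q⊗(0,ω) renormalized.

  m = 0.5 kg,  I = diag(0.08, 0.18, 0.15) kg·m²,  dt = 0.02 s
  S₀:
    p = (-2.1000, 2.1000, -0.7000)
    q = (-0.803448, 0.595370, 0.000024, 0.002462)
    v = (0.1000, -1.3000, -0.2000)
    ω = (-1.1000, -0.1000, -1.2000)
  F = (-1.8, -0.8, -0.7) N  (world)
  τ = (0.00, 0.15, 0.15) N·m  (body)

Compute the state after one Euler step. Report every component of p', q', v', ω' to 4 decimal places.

a = (-3.6000, -1.6000, -1.4000)
new position p' = (-2.0980, 2.0740, -0.7040)
new velocity v' = (0.0280, -1.3320, -0.2280)
(τ − ω×Iω)/I = (0.0450, 1.3467, 0.9267)
new body rate ω' = (-1.0991, -0.0731, -1.1815)
q⊗(0,ω) = (0.6578638, 0.8840102, 0.7920806, 0.9046270)
q + ½dt·q⊗(0,ω), renormalized = (-0.7968, 0.6041, 0.0079, 0.0115)

p' = (-2.0980, 2.0740, -0.7040)
q' = (-0.7968, 0.6041, 0.0079, 0.0115)
v' = (0.0280, -1.3320, -0.2280)
ω' = (-1.0991, -0.0731, -1.1815)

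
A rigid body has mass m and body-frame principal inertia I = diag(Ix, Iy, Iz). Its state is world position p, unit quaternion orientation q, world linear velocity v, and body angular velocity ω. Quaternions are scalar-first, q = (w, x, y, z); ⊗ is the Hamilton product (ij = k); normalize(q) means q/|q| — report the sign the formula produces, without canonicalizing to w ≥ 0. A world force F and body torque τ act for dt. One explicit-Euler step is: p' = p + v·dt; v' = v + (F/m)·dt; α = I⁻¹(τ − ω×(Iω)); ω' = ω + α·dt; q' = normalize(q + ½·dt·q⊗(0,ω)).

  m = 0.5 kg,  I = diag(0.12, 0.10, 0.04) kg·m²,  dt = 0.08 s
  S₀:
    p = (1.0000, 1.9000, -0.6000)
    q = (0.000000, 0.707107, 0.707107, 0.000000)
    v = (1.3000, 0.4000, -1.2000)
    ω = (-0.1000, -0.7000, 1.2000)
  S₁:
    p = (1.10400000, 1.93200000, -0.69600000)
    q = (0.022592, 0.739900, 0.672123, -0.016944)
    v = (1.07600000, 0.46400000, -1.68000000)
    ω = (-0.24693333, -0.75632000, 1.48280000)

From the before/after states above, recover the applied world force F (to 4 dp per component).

F = (-1.4000, 0.4000, -3.0000)

velocity change Δv = (-0.22400000, 0.06400000, -0.48000000)
m·(v₁−v₀)/dt = (-1.4000, 0.4000, -3.0000)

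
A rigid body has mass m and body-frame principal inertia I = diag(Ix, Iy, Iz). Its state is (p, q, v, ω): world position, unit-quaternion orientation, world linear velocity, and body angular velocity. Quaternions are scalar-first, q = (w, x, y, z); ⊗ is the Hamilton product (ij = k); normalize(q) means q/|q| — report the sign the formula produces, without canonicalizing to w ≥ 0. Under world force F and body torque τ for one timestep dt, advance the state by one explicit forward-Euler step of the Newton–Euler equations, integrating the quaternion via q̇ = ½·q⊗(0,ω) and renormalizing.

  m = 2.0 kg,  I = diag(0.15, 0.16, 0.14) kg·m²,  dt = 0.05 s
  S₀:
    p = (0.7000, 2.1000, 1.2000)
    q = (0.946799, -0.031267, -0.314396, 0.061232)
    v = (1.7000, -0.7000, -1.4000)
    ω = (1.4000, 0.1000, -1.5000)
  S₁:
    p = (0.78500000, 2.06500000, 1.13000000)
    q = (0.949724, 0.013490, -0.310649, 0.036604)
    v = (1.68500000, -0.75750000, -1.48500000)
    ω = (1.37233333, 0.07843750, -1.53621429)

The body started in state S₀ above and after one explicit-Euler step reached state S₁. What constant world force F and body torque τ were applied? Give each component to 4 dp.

F = (-0.6000, -2.3000, -3.4000)
τ = (-0.0800, -0.0900, -0.1000)

Δv = v₁−v₀ = (-0.01500000, -0.05750000, -0.08500000)
F = m·Δv/dt = (-0.6000, -2.3000, -3.4000)
rate change Δω = (-0.02766667, -0.02156250, -0.03621429)
ω₀×(Iω₀) = (0.0030, -0.0210, 0.0014)
applied torque τ = (-0.0800, -0.0900, -0.1000)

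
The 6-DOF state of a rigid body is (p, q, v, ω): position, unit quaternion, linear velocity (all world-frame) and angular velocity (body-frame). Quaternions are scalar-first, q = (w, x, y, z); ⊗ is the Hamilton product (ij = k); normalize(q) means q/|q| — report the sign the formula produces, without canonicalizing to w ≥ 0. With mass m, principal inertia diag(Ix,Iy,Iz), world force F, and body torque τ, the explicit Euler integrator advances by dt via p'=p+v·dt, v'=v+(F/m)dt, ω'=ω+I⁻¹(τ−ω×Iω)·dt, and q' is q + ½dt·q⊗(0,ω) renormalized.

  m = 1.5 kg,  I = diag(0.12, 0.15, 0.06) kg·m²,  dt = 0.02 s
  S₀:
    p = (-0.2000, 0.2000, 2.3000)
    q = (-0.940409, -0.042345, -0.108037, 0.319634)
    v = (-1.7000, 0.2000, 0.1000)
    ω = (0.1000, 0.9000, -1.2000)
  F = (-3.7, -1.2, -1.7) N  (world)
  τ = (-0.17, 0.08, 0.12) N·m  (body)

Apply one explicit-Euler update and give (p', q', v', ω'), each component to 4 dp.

p + v·dt = (-0.2340, 0.2040, 2.3020)
v + (F/m)dt = (-1.7493, 0.1840, 0.0773)
angular accel α = (-2.2267, 0.5813, 1.9550)
new body rate ω' = (0.0555, 0.9116, -1.1609)
Hamilton product q⊗(0,ω) = (0.4850286, -0.2520671, -0.8652187, 1.1011840)
q' = normalize(q + ½dt·q⊗(0,ω)) = (-0.9355, -0.0449, -0.1167, 0.3306)

p' = (-0.2340, 0.2040, 2.3020)
q' = (-0.9355, -0.0449, -0.1167, 0.3306)
v' = (-1.7493, 0.1840, 0.0773)
ω' = (0.0555, 0.9116, -1.1609)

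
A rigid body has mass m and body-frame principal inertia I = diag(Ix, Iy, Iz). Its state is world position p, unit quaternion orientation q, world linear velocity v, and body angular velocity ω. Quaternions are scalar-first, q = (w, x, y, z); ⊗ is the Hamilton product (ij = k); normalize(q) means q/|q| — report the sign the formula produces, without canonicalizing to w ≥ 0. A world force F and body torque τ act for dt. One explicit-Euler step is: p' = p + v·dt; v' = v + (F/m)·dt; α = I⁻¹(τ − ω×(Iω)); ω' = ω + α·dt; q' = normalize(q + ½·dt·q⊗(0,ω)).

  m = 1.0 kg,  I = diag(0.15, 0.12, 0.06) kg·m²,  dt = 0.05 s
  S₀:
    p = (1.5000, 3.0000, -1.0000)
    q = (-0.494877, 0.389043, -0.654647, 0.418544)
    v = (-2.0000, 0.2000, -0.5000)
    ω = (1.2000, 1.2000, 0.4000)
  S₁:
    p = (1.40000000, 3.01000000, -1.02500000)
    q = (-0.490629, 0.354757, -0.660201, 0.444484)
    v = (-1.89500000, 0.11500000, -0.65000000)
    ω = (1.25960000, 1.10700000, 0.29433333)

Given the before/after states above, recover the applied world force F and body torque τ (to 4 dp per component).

Δv = v₁−v₀ = (0.10500000, -0.08500000, -0.15000000)
F = m·Δv/dt = (2.1000, -1.7000, -3.0000)
rate change Δω = (0.05960000, -0.09300000, -0.10566667)
ω₀×(Iω₀) = (-0.0288, 0.0432, -0.0432)
applied torque τ = (0.1500, -0.1800, -0.1700)

F = (2.1000, -1.7000, -3.0000)
τ = (0.1500, -0.1800, -0.1700)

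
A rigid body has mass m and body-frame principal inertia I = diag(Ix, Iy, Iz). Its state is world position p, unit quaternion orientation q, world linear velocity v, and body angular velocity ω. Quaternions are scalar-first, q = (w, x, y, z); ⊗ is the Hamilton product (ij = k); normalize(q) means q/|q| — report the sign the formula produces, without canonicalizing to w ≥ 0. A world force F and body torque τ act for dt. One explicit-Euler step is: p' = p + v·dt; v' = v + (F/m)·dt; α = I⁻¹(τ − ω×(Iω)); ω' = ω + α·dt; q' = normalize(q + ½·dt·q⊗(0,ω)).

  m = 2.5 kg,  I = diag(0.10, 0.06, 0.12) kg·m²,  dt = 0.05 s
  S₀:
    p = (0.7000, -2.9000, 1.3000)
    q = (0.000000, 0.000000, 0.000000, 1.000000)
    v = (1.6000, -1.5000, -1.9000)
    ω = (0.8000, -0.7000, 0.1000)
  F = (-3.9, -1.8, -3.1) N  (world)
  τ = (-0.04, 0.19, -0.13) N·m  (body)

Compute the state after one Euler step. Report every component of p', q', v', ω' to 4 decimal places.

p' = p + v·dt = (0.7800, -2.9750, 1.2050)
v + (F/m)dt = (1.5220, -1.5360, -1.9620)
ω×(Iω) gyroscopic = (-0.0042, -0.0016, 0.0224)
α = I⁻¹(τ − ω×Iω) = (-0.3580, 3.1933, -1.2700)
ω' = ω + α·dt = (0.7821, -0.5403, 0.0365)
q⊗(0,ω) = (-0.1000000, 0.7000000, 0.8000000, 0.0000000)
q' = normalize(q + ½dt·q⊗(0,ω)) = (-0.0025, 0.0175, 0.0200, 0.9996)

p' = (0.7800, -2.9750, 1.2050)
q' = (-0.0025, 0.0175, 0.0200, 0.9996)
v' = (1.5220, -1.5360, -1.9620)
ω' = (0.7821, -0.5403, 0.0365)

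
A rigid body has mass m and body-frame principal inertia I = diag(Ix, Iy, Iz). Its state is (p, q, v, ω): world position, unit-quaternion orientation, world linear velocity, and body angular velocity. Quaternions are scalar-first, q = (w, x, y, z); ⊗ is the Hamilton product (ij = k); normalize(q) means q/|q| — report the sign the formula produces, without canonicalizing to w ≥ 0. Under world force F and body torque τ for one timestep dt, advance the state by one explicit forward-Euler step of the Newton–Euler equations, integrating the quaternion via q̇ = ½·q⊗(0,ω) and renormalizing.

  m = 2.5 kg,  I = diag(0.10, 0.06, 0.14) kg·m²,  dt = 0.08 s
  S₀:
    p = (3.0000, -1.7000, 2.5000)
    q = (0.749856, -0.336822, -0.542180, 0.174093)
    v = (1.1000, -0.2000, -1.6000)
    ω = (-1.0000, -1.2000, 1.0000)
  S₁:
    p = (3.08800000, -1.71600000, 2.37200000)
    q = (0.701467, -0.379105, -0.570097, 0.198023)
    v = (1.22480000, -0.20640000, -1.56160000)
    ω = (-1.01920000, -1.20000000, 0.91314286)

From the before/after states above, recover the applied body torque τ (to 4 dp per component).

τ = (-0.1200, 0.0400, -0.2000)

ω₁ − ω₀ = (-0.01920000, 0.00000000, -0.08685714)
precession coupling = (-0.0960, 0.0400, -0.0480)
τ = I·(Δω/dt) + ω₀×(Iω₀) = (-0.1200, 0.0400, -0.2000)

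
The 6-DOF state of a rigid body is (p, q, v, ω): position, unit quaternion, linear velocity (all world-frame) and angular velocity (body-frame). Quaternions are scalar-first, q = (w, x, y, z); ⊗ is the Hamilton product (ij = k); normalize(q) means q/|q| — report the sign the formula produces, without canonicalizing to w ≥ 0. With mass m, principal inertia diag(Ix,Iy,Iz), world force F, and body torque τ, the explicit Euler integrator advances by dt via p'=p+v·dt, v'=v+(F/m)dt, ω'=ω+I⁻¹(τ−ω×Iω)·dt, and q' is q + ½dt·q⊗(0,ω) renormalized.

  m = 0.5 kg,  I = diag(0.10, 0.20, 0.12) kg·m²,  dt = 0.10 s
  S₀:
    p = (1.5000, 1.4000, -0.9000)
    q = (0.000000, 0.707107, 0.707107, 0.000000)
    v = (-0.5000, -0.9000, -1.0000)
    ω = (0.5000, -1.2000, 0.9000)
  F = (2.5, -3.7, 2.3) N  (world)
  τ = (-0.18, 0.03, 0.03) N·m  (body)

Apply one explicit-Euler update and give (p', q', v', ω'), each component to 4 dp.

precession coupling ω×(Iω) = (0.0864, -0.0090, -0.0600)
(τ − ω×Iω)/I = (-2.6640, 0.1950, 0.7500)
ω' = ω + α·dt = (0.2336, -1.1805, 0.9750)
Hamilton product q⊗(0,ω) = (0.4949749, 0.6363963, -0.6363963, -1.2020819)
q + ½dt·q⊗(0,ω), renormalized = (0.0247, 0.7366, 0.6732, -0.0599)
a = F/m = (5.0000, -7.4000, 4.6000)
new position p' = (1.4500, 1.3100, -1.0000)
v + (F/m)dt = (0.0000, -1.6400, -0.5400)

p' = (1.4500, 1.3100, -1.0000)
q' = (0.0247, 0.7366, 0.6732, -0.0599)
v' = (0.0000, -1.6400, -0.5400)
ω' = (0.2336, -1.1805, 0.9750)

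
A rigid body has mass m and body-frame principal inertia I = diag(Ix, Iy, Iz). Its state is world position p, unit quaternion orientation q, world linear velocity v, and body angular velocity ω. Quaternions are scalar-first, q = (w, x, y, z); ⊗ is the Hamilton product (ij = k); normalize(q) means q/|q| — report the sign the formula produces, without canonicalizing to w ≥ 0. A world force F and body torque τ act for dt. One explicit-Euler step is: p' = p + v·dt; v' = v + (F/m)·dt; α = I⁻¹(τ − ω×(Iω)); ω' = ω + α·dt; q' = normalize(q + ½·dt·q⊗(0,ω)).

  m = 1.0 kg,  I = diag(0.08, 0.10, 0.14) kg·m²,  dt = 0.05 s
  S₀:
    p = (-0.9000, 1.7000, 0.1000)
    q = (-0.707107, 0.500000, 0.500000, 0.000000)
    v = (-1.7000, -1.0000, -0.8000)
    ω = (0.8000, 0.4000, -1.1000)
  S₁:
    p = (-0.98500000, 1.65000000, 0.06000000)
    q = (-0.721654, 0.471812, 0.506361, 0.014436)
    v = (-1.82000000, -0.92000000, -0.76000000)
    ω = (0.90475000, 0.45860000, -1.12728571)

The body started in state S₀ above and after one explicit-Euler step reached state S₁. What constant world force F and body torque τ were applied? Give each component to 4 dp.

ω₁ − ω₀ = (0.10475000, 0.05860000, -0.02728571)
τ = I·(Δω/dt) + ω₀×(Iω₀) = (0.1500, 0.1700, -0.0700)
Δv = v₁−v₀ = (-0.12000000, 0.08000000, 0.04000000)
F = m·Δv/dt = (-2.4000, 1.6000, 0.8000)

F = (-2.4000, 1.6000, 0.8000)
τ = (0.1500, 0.1700, -0.0700)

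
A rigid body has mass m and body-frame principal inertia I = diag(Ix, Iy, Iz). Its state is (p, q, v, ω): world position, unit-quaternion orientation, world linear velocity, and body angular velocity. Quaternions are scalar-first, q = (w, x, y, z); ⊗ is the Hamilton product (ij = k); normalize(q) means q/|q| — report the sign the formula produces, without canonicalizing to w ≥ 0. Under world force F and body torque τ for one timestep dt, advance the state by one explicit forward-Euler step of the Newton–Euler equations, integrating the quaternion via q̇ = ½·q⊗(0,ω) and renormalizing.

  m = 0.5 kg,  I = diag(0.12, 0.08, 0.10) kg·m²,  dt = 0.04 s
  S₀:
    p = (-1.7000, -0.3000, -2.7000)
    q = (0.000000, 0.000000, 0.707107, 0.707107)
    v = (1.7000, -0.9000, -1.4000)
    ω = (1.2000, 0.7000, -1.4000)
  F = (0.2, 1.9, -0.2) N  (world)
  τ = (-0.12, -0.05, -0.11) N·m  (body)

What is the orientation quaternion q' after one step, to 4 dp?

2q̇ = q⊗(0,ω) = (0.4949749, -1.4849247, 0.8485284, -0.8485284)
q + ½dt·q⊗(0,ω), renormalized = (0.0099, -0.0297, 0.7235, 0.6896)

q' = (0.0099, -0.0297, 0.7235, 0.6896)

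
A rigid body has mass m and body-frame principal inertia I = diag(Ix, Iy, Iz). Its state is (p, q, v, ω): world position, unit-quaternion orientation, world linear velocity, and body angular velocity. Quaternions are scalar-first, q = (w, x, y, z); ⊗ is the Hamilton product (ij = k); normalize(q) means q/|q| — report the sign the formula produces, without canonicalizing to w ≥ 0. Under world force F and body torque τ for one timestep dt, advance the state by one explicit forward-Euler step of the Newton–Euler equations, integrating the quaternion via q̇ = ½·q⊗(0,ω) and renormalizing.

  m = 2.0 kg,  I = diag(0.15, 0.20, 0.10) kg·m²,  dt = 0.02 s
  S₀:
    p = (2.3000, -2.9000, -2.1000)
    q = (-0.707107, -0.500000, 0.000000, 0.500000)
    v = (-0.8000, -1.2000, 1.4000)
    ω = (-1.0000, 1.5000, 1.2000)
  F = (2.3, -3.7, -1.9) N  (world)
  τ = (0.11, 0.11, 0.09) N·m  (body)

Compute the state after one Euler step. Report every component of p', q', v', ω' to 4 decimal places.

p' = (2.2840, -2.9240, -2.0720)
q' = (-0.7179, -0.5003, -0.0096, 0.4839)
v' = (-0.7770, -1.2370, 1.3810)
ω' = (-0.9613, 1.5170, 1.2330)

a = F/m = (1.1500, -1.8500, -0.9500)
p + v·dt = (2.2840, -2.9240, -2.0720)
new velocity v' = (-0.7770, -1.2370, 1.3810)
gyro term ω×Iω = (-0.1800, -0.0600, -0.0750)
(τ − ω×Iω)/I = (1.9333, 0.8500, 1.6500)
ω' = ω + α·dt = (-0.9613, 1.5170, 1.2330)
2q̇ = q⊗(0,ω) = (-1.1000000, -0.0428930, -0.9606605, -1.5985284)
q' = normalize(q + ½dt·q⊗(0,ω)) = (-0.7179, -0.5003, -0.0096, 0.4839)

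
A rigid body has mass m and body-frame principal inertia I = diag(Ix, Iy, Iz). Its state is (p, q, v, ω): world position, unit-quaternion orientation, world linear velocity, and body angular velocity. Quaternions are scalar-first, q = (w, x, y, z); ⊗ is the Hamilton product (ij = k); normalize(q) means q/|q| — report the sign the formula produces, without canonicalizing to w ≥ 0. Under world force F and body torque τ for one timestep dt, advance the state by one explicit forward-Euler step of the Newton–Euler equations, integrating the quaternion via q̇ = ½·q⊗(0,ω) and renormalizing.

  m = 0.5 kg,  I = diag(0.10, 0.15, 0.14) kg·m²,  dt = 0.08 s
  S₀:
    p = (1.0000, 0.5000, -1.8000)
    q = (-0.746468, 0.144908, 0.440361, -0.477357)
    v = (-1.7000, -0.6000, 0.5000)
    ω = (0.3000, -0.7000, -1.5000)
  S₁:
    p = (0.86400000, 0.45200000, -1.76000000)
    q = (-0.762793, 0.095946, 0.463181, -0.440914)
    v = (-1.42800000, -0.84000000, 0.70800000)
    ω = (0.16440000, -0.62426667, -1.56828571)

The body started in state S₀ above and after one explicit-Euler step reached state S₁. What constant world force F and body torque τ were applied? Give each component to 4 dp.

Δv = v₁−v₀ = (0.27200000, -0.24000000, 0.20800000)
applied force F = (1.7000, -1.5000, 1.3000)
Δω = ω₁−ω₀ = (-0.13560000, 0.07573333, -0.06828571)
applied torque τ = (-0.1800, 0.1600, -0.1300)

F = (1.7000, -1.5000, 1.3000)
τ = (-0.1800, 0.1600, -0.1300)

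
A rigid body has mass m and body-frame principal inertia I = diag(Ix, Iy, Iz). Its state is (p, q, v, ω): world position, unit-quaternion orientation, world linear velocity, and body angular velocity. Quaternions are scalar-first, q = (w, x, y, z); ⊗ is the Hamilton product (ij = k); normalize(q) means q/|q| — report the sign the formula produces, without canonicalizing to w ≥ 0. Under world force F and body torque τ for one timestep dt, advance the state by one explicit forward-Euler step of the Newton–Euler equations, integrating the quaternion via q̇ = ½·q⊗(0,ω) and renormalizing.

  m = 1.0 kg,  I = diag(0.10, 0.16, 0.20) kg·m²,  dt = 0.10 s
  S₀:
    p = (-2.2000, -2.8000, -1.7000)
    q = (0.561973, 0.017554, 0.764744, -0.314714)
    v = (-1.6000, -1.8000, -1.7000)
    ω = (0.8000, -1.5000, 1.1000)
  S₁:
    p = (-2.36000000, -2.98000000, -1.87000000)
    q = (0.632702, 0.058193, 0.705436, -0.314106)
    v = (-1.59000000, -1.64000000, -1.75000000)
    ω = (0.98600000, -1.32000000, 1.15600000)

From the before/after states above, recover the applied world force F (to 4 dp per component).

F = (0.1000, 1.6000, -0.5000)

velocity change Δv = (0.01000000, 0.16000000, -0.05000000)
applied force F = (0.1000, 1.6000, -0.5000)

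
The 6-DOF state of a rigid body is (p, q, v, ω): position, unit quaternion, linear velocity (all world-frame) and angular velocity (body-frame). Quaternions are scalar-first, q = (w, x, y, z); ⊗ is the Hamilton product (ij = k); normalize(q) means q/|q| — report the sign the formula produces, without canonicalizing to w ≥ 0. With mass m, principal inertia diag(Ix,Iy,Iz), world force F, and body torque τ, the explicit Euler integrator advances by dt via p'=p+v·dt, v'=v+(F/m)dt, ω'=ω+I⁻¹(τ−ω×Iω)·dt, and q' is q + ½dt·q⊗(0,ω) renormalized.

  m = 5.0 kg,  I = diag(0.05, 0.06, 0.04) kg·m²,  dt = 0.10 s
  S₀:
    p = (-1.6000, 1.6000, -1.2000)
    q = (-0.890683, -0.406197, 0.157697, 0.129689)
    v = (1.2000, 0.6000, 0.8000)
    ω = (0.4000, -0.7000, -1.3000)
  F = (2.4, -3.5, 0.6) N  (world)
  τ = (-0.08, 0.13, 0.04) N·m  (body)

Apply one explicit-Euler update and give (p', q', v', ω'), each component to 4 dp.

a = F/m = (0.4800, -0.7000, 0.1200)
p + v·dt = (-1.4800, 1.6600, -1.1200)
v + (F/m)dt = (1.2480, 0.5300, 0.8120)
angular accel α = (-1.2360, 2.2533, 1.0700)
ω' = ω + α·dt = (0.2764, -0.4747, -1.1930)
q⊗(0,ω) = (0.4414624, -0.4704970, 0.1472976, 1.3791470)
q' = normalize(q + ½dt·q⊗(0,ω)) = (-0.8661, -0.4285, 0.1646, 0.1981)

p' = (-1.4800, 1.6600, -1.1200)
q' = (-0.8661, -0.4285, 0.1646, 0.1981)
v' = (1.2480, 0.5300, 0.8120)
ω' = (0.2764, -0.4747, -1.1930)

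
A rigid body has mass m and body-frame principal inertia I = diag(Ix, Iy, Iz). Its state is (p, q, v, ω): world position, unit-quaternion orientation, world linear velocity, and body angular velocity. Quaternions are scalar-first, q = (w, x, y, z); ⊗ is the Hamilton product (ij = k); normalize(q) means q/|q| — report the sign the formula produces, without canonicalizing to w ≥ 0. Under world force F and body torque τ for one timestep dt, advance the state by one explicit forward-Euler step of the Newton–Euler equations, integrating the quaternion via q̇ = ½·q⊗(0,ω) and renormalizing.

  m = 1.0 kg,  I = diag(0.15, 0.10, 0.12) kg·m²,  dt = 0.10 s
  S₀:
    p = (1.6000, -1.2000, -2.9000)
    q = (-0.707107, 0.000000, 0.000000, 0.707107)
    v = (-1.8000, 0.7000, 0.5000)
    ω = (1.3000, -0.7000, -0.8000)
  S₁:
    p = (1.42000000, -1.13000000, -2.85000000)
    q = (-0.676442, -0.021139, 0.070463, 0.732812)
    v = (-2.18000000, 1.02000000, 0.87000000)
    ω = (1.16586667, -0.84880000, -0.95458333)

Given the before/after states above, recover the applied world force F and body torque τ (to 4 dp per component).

Δv = v₁−v₀ = (-0.38000000, 0.32000000, 0.37000000)
F = m·Δv/dt = (-3.8000, 3.2000, 3.7000)
Δω = ω₁−ω₀ = (-0.13413333, -0.14880000, -0.15458333)
ω₀×(Iω₀) = (0.0112, -0.0312, 0.0455)
τ = I·(Δω/dt) + ω₀×(Iω₀) = (-0.1900, -0.1800, -0.1400)

F = (-3.8000, 3.2000, 3.7000)
τ = (-0.1900, -0.1800, -0.1400)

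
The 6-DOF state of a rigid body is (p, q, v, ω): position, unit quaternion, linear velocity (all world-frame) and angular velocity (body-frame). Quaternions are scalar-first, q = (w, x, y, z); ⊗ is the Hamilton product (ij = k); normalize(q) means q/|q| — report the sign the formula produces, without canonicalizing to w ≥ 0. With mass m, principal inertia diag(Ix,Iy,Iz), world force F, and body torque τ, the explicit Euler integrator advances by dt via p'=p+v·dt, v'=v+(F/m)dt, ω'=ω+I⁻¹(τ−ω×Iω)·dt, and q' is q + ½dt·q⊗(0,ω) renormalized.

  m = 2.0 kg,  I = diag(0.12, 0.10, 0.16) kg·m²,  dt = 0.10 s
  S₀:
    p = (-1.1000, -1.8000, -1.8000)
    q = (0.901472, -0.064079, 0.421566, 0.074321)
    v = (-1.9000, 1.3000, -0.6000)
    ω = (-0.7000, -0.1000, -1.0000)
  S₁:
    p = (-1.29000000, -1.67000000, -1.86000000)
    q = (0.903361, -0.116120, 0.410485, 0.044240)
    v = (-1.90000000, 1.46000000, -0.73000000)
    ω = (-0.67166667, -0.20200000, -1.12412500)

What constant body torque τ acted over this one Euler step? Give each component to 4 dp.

τ = (0.0400, -0.1300, -0.2000)

Δω = ω₁−ω₀ = (0.02833333, -0.10200000, -0.12412500)
ω₀×(Iω₀) = (0.0060, -0.0280, -0.0014)
applied torque τ = (0.0400, -0.1300, -0.2000)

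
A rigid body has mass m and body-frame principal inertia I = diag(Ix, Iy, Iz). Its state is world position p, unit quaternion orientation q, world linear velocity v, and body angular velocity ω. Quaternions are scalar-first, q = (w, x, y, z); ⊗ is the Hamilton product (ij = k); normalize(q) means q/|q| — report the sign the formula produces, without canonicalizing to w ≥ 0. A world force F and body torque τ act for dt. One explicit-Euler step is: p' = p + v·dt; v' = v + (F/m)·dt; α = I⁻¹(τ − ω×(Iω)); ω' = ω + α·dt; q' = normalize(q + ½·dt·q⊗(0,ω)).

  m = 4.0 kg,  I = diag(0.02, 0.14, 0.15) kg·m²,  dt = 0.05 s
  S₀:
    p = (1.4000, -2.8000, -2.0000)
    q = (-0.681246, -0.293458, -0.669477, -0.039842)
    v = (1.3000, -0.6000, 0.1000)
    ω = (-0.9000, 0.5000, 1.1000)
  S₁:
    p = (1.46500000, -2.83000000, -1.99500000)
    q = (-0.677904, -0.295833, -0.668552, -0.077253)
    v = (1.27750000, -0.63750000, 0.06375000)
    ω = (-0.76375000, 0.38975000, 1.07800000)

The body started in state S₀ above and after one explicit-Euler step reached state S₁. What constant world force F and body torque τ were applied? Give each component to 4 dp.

v₁ − v₀ = (-0.02250000, -0.03750000, -0.03625000)
applied force F = (-1.8000, -3.0000, -2.9000)
ω₁ − ω₀ = (0.13625000, -0.11025000, -0.02200000)
gyro term ω₀×Iω₀ = (0.0055, 0.1287, -0.0540)
τ = I·(Δω/dt) + ω₀×(Iω₀) = (0.0600, -0.1800, -0.1200)

F = (-1.8000, -3.0000, -2.9000)
τ = (0.0600, -0.1800, -0.1200)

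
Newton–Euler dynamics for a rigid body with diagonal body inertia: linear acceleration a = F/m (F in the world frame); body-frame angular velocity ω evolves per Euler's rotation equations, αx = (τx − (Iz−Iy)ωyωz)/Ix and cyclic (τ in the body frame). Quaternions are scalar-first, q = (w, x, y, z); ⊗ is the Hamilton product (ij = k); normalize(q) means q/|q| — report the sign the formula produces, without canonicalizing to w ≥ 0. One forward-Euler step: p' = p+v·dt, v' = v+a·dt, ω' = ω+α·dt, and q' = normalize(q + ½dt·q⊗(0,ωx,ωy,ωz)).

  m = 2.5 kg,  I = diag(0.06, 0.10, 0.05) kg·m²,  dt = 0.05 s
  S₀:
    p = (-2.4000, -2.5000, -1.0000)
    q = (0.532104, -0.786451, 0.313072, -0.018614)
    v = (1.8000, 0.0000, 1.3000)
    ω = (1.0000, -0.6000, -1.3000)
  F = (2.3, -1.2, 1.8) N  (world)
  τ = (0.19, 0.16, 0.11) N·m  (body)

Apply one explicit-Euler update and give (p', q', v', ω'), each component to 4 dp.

linear accel F/m = (0.9200, -0.4800, 0.7200)
new position p' = (-2.3100, -2.5000, -0.9350)
v' = v + a·dt = (1.8460, -0.0240, 1.3360)
gyro term ω×Iω = (-0.0390, -0.0130, -0.0240)
(τ − ω×Iω)/I = (3.8167, 1.7300, 2.6800)
ω' = ω + α·dt = (1.1908, -0.5135, -1.1660)
q⊗(0,ω) = (0.9500960, 0.1139420, -1.3602627, -0.5329366)
updated quaternion q' = (0.5553, -0.7829, 0.2788, -0.0319)

p' = (-2.3100, -2.5000, -0.9350)
q' = (0.5553, -0.7829, 0.2788, -0.0319)
v' = (1.8460, -0.0240, 1.3360)
ω' = (1.1908, -0.5135, -1.1660)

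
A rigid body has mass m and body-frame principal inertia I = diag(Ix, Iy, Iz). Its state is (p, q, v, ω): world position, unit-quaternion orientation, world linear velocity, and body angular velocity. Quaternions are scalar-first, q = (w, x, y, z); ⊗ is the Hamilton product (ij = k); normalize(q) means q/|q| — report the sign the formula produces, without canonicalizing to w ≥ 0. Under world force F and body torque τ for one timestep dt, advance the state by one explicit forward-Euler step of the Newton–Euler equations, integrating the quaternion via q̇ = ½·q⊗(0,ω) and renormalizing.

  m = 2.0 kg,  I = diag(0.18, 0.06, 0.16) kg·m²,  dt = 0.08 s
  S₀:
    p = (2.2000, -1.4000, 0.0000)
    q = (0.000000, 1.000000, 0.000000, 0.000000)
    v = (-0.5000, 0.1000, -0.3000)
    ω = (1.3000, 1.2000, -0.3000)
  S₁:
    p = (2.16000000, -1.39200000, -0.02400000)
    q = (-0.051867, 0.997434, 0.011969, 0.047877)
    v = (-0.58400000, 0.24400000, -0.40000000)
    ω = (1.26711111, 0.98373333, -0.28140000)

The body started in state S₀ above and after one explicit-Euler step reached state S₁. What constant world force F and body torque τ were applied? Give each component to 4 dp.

v₁ − v₀ = (-0.08400000, 0.14400000, -0.10000000)
F = m·Δv/dt = (-2.1000, 3.6000, -2.5000)
rate change Δω = (-0.03288889, -0.21626667, 0.01860000)
applied torque τ = (-0.1100, -0.1700, -0.1500)

F = (-2.1000, 3.6000, -2.5000)
τ = (-0.1100, -0.1700, -0.1500)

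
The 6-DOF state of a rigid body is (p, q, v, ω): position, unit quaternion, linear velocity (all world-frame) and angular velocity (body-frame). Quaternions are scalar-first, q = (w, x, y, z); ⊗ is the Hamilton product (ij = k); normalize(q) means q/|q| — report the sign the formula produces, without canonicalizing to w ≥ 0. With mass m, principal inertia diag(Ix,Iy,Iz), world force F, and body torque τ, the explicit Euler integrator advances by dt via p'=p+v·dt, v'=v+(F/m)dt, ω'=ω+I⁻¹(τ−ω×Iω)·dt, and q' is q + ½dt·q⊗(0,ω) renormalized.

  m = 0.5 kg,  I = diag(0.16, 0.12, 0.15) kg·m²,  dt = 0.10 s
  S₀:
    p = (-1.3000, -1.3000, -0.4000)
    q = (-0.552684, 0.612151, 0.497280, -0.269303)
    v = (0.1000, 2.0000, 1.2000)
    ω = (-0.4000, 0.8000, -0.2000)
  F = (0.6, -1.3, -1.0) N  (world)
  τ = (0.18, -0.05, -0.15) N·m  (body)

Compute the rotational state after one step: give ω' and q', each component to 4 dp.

precession coupling ω×(Iω) = (-0.0048, 0.0008, 0.0128)
(τ − ω×Iω)/I = (1.1550, -0.4233, -1.0853)
ω + α·dt = (-0.2845, 0.7577, -0.3085)
2q̇ = q⊗(0,ω) = (-0.2068242, 0.3370600, -0.2119958, 0.7991696)
updated quaternion q' = (-0.5624, 0.6283, 0.4862, -0.2291)

ω' = (-0.2845, 0.7577, -0.3085)
q' = (-0.5624, 0.6283, 0.4862, -0.2291)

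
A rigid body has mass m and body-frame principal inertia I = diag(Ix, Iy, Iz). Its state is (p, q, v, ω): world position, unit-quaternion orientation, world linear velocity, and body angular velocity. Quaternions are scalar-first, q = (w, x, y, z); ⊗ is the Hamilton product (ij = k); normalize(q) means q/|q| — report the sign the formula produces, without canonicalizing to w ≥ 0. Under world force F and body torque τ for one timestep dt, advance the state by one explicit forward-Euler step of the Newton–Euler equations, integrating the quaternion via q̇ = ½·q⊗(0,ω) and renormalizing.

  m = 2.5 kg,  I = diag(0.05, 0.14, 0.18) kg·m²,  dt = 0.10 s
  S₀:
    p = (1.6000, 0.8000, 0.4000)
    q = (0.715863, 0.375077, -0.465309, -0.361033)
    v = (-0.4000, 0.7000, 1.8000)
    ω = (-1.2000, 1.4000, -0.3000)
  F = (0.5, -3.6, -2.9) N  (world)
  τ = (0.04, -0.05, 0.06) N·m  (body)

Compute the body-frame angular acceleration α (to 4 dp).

precession coupling ω×(Iω) = (-0.0168, -0.0468, -0.1512)
(τ − ω×Iω)/I = (1.1360, -0.0229, 1.1733)

α = (1.1360, -0.0229, 1.1733)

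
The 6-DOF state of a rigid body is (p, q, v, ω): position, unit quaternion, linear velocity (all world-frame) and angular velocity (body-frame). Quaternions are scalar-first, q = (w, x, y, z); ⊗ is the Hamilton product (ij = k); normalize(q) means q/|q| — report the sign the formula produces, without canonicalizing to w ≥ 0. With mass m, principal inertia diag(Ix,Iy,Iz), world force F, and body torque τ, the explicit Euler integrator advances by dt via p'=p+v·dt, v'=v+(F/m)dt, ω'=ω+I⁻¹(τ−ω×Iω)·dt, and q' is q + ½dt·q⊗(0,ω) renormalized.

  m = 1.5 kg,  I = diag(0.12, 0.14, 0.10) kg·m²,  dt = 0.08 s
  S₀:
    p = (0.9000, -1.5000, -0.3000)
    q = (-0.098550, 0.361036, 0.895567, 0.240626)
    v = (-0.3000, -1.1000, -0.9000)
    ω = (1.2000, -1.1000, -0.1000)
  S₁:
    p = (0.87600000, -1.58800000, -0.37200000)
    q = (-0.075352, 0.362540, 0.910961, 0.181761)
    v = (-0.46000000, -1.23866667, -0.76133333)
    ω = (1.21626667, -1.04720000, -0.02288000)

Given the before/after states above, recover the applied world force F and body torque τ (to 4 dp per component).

velocity change Δv = (-0.16000000, -0.13866667, 0.13866667)
applied force F = (-3.0000, -2.6000, 2.6000)
Δω = ω₁−ω₀ = (0.01626667, 0.05280000, 0.07712000)
applied torque τ = (0.0200, 0.0900, 0.0700)

F = (-3.0000, -2.6000, 2.6000)
τ = (0.0200, 0.0900, 0.0700)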